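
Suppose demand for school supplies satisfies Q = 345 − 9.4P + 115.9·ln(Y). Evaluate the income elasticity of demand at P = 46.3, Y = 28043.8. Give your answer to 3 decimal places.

0.106

At P = 46.3, Y = 28043.8: Q = 1096.772.
Holding P constant, ∂Q/∂Y = 115.9/Y = 0.00413282.
η_Y = (∂Q/∂Y)·(Y/Q) = 0.00413282 × (28043.8/1096.772) = 0.106.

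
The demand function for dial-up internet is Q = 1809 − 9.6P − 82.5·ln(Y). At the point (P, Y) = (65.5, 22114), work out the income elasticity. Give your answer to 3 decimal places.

-0.232

At P = 65.5, Y = 22114: Q = 354.873.
Holding P constant, ∂Q/∂Y = -82.5/Y = -0.00373067.
η_Y = (∂Q/∂Y)·(Y/Q) = -0.00373067 × (22114/354.873) = -0.232.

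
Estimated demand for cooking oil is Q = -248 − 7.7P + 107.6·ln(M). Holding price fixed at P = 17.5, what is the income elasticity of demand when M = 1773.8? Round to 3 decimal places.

At P = 17.5, M = 1773.8: Q = 422.193.
Holding P constant, ∂Q/∂M = 107.6/M = 0.0606607.
η_M = (∂Q/∂M)·(M/Q) = 0.0606607 × (1773.8/422.193) = 0.255.

0.255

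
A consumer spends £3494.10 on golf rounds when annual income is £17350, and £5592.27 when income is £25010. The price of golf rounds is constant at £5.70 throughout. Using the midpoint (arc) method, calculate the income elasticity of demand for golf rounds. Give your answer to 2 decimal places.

With a constant price, Q₁ = 3494.10/5.70 = 613.000 and Q₂ = 5592.27/5.70 = 981.100 (equivalently, work directly with expenditure since P cancels).
Midpoint %ΔQ = (5592.27 − 3494.10)/4543.19 = 0.46183; midpoint %ΔI = (25010 − 17350)/21180 = 0.36166.
η = 0.46183 / 0.36166 = 1.28.

1.28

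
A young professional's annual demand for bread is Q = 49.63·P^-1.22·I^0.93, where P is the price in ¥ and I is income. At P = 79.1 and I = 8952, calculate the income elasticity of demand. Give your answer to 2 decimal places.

For a multiplicative demand Q = A·P^α·I^β, the income elasticity is β everywhere.
Here β = 0.93, so η = 0.93.

0.93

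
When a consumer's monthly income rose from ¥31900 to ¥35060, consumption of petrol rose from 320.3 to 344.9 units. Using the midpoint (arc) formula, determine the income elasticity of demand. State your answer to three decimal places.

0.784

ΔQ = 344.9 − 320.3 = 24.6; midpoint Q̄ = (320.3 + 344.9)/2 = 332.6.
ΔI = 35060 − 31900 = 3160; midpoint Ī = (31900 + 35060)/2 = 33480.
η = (ΔQ/Q̄) ÷ (ΔI/Ī) = (24.6/332.6) ÷ (3160/33480) = 0.784.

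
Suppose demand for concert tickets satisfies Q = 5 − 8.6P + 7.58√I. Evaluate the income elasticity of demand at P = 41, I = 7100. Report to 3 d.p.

At P = 41, I = 7100: Q = 291.102.
Holding P constant, ∂Q/∂I = 7.58/(2√I) = 0.044979.
η_I = (∂Q/∂I)·(I/Q) = 0.044979 × (7100/291.102) = 1.097.

1.097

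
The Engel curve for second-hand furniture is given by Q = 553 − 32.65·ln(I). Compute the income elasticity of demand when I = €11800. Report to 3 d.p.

At I = 11800: Q = 246.878.
dQ/dI = -32.65/I = -0.00276695 at this income.
η = (dQ/dI)·(I/Q) = -0.00276695 × (11800/246.878) = -0.132.

-0.132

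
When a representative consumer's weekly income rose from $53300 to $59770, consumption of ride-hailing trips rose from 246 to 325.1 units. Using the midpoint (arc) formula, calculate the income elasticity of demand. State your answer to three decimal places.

ΔQ = 325.1 − 246 = 79.1; midpoint Q̄ = (246 + 325.1)/2 = 285.55.
ΔI = 59770 − 53300 = 6470; midpoint Ī = (53300 + 59770)/2 = 56535.
η = (ΔQ/Q̄) ÷ (ΔI/Ī) = (79.1/285.55) ÷ (6470/56535) = 2.421.

2.421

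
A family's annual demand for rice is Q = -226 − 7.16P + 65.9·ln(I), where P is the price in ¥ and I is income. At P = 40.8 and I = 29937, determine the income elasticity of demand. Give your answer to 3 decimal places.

0.409

At P = 40.8, I = 29937: Q = 161.093.
Holding P constant, ∂Q/∂I = 65.9/I = 0.00220129.
η_I = (∂Q/∂I)·(I/Q) = 0.00220129 × (29937/161.093) = 0.409.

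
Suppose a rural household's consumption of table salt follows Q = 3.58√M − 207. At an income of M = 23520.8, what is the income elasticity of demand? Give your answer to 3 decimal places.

0.803

At M = 23520.8: Q = 342.046.
dQ/dM = 3.58/(2√M) = 0.0116715 at this income.
η = (dQ/dM)·(M/Q) = 0.0116715 × (23520.8/342.046) = 0.803.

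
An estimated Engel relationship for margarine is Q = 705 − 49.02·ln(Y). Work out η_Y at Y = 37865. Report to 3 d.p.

At Y = 37865: Q = 188.242.
dQ/dY = -49.02/Y = -0.0012946 at this income.
η = (dQ/dY)·(Y/Q) = -0.0012946 × (37865/188.242) = -0.260.

-0.260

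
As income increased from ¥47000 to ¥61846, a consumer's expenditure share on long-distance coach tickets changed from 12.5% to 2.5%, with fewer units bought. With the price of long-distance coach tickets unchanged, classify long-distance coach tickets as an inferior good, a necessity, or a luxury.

Quantity demanded falls as income rises, so η < 0.

inferior good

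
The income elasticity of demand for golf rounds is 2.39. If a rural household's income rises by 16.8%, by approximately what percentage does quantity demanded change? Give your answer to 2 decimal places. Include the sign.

%ΔQ ≈ η × %ΔI = 2.39 × 16.8% = 40.15%.

40.15%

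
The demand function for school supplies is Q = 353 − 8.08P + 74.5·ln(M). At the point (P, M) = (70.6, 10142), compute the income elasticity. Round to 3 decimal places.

0.159

At P = 70.6, M = 10142: Q = 469.773.
Holding P constant, ∂Q/∂M = 74.5/M = 0.00734569.
η_M = (∂Q/∂M)·(M/Q) = 0.00734569 × (10142/469.773) = 0.159.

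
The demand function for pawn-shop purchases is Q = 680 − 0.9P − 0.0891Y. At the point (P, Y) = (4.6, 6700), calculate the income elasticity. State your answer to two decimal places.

At P = 4.6, Y = 6700: Q = 78.890.
Holding P constant, ∂Q/∂Y = −0.0891.
η_Y = (∂Q/∂Y)·(Y/Q) = -0.0891 × (6700/78.890) = -7.57.

-7.57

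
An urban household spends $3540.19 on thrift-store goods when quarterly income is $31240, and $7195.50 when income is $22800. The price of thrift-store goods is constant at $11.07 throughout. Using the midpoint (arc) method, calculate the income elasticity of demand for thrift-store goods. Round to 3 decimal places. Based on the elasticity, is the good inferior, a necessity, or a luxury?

-2.180 (inferior good)

With a constant price, Q₁ = 3540.19/11.07 = 319.800 and Q₂ = 7195.50/11.07 = 650.000 (equivalently, work directly with expenditure since P cancels).
Midpoint %ΔQ = (7195.50 − 3540.19)/5367.85 = 0.68096; midpoint %ΔI = (22800 − 31240)/27020 = -0.31236.
η = 0.68096 / -0.31236 = -2.180.
η < 0 ⇒ inferior good.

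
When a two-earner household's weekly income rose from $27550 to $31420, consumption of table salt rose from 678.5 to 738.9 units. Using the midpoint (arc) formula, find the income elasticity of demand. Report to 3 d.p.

0.649

ΔQ = 738.9 − 678.5 = 60.4; midpoint Q̄ = (678.5 + 738.9)/2 = 708.7.
ΔI = 31420 − 27550 = 3870; midpoint Ī = (27550 + 31420)/2 = 29485.
η = (ΔQ/Q̄) ÷ (ΔI/Ī) = (60.4/708.7) ÷ (3870/29485) = 0.649.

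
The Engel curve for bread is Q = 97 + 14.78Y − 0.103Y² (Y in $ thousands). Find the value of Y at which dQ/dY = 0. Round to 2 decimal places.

71.75

dQ/dY = 14.78 − 0.206Y.
The good is inferior where dQ/dY < 0. Setting dQ/dY = 0 gives Y = 14.78 / 0.206 = 71.75.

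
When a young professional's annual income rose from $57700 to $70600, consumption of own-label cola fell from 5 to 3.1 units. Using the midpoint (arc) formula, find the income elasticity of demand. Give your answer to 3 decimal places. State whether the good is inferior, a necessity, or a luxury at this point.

-2.333 (inferior good)

ΔQ = 3.1 − 5 = -1.9; midpoint Q̄ = (5 + 3.1)/2 = 4.05.
ΔI = 70600 − 57700 = 12900; midpoint Ī = (57700 + 70600)/2 = 64150.
η = (ΔQ/Q̄) ÷ (ΔI/Ī) = (-1.9/4.05) ÷ (12900/64150) = -2.333.
η < 0 ⇒ inferior good.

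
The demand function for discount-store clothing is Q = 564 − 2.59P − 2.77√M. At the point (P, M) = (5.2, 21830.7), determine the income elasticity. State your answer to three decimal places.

At P = 5.2, M = 21830.7: Q = 141.259.
Holding P constant, ∂Q/∂M = -2.77/(2√M) = -0.00937381.
η_M = (∂Q/∂M)·(M/Q) = -0.00937381 × (21830.7/141.259) = -1.449.

-1.449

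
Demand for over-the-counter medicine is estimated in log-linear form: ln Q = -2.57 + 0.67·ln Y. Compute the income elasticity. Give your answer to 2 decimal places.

In a log-linear demand, the coefficient on ln Y is the income elasticity.
So η = 0.67.

0.67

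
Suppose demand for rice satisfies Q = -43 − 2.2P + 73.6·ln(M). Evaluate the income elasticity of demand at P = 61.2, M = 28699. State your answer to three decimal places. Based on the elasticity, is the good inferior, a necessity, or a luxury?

At P = 61.2, M = 28699: Q = 577.836.
Holding P constant, ∂Q/∂M = 73.6/M = 0.00256455.
η_M = (∂Q/∂M)·(M/Q) = 0.00256455 × (28699/577.836) = 0.127.
Since 0 < η < 1, this is a necessity.

0.127 (necessity)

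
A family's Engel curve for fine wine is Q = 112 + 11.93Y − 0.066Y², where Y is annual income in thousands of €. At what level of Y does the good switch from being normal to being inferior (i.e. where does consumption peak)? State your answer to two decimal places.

dQ/dY = 11.93 − 0.132Y.
The good is inferior where dQ/dY < 0. Setting dQ/dY = 0 gives Y = 11.93 / 0.132 = 90.38.

90.38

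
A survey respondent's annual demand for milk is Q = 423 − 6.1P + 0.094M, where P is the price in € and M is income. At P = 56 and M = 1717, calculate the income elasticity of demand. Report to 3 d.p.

0.665

At P = 56, M = 1717: Q = 242.798.
Holding P constant, ∂Q/∂M = 0.094.
η_M = (∂Q/∂M)·(M/Q) = 0.094 × (1717/242.798) = 0.665.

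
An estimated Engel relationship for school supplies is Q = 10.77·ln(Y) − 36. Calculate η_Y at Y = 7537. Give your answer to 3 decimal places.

At Y = 7537: Q = 60.150.
dQ/dY = 10.77/Y = 0.00142895 at this income.
η = (dQ/dY)·(Y/Q) = 0.00142895 × (7537/60.150) = 0.179.

0.179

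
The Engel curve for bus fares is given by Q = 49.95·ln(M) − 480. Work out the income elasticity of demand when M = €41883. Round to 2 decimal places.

0.97

At M = 41883: Q = 51.600.
dQ/dM = 49.95/M = 0.00119261 at this income.
η = (dQ/dM)·(M/Q) = 0.00119261 × (41883/51.600) = 0.97.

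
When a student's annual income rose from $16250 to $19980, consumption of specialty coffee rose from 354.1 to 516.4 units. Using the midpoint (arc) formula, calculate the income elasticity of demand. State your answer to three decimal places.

ΔQ = 516.4 − 354.1 = 162.3; midpoint Q̄ = (354.1 + 516.4)/2 = 435.25.
ΔI = 19980 − 16250 = 3730; midpoint Ī = (16250 + 19980)/2 = 18115.
η = (ΔQ/Q̄) ÷ (ΔI/Ī) = (162.3/435.25) ÷ (3730/18115) = 1.811.

1.811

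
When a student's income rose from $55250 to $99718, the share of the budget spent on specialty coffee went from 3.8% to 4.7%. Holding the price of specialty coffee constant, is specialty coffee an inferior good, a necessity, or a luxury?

luxury

The budget share rises as income rises, so η > 1.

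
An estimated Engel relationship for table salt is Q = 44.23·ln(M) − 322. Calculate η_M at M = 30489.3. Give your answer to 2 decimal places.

0.33

At M = 30489.3: Q = 134.681.
dQ/dM = 44.23/M = 0.00145067 at this income.
η = (dQ/dM)·(M/Q) = 0.00145067 × (30489.3/134.681) = 0.33.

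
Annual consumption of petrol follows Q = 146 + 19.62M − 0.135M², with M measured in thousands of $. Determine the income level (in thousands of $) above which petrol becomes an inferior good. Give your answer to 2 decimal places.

72.67

dQ/dM = 19.62 − 0.27M.
The good is inferior where dQ/dM < 0. Setting dQ/dM = 0 gives M = 19.62 / 0.27 = 72.67.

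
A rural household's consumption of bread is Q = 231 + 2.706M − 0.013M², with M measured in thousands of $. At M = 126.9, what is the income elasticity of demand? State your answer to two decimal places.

-0.21

At M = 126.9: Q = 365.0445.
dQ/dM = 2.706 − 0.026M = -0.59340.
η = (dQ/dM)·(M/Q) = -0.59340 × (126.9/365.0445) = -0.21.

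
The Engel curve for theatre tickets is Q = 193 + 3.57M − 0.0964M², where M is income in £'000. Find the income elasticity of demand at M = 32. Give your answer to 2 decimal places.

-0.40

At M = 32: Q = 208.5264.
dQ/dM = 3.57 − 0.1928M = -2.59960.
η = (dQ/dM)·(M/Q) = -2.59960 × (32/208.5264) = -0.40.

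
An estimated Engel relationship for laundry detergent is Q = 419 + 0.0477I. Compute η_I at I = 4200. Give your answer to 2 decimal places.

At I = 4200: Q = 619.340.
dQ/dI = 0.0477.
η = (dQ/dI)·(I/Q) = 0.0477 × (4200/619.340) = 0.32.

0.32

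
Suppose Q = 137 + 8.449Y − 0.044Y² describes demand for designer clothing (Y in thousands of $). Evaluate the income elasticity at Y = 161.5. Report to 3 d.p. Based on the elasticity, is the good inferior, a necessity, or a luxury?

-2.630 (inferior good)

At Y = 161.5: Q = 353.8945.
dQ/dY = 8.449 − 0.088Y = -5.76300.
η = (dQ/dY)·(Y/Q) = -5.76300 × (161.5/353.8945) = -2.630.
η < 0 ⇒ inferior good.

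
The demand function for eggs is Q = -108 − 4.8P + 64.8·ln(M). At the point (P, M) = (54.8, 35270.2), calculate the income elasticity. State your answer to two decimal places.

At P = 54.8, M = 35270.2: Q = 307.467.
Holding P constant, ∂Q/∂M = 64.8/M = 0.00183725.
η_M = (∂Q/∂M)·(M/Q) = 0.00183725 × (35270.2/307.467) = 0.21.

0.21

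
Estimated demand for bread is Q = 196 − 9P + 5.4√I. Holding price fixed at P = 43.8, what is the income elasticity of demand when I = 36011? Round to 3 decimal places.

At P = 43.8, I = 36011: Q = 826.534.
Holding P constant, ∂Q/∂I = 5.4/(2√I) = 0.0142281.
η_I = (∂Q/∂I)·(I/Q) = 0.0142281 × (36011/826.534) = 0.620.

0.620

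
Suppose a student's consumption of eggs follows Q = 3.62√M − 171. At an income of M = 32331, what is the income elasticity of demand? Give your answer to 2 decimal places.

At M = 32331: Q = 479.906.
dQ/dM = 3.62/(2√M) = 0.0100663 at this income.
η = (dQ/dM)·(M/Q) = 0.0100663 × (32331/479.906) = 0.68.

0.68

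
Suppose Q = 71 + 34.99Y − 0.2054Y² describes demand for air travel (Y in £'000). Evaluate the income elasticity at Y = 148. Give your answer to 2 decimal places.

-5.09

At Y = 148: Q = 750.4384.
dQ/dY = 34.99 − 0.4108Y = -25.80840.
η = (dQ/dY)·(Y/Q) = -25.80840 × (148/750.4384) = -5.09.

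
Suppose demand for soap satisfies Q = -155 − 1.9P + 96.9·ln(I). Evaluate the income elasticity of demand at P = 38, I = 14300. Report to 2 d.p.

At P = 38, I = 14300: Q = 699.941.
Holding P constant, ∂Q/∂I = 96.9/I = 0.00677622.
η_I = (∂Q/∂I)·(I/Q) = 0.00677622 × (14300/699.941) = 0.14.

0.14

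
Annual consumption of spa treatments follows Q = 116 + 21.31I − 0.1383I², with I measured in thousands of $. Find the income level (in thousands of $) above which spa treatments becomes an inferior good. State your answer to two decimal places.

77.04

dQ/dI = 21.31 − 0.2766I.
The good is inferior where dQ/dI < 0. Setting dQ/dI = 0 gives I = 21.31 / 0.2766 = 77.04.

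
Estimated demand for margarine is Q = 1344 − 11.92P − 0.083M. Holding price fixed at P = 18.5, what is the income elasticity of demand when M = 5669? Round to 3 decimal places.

-0.721

At P = 18.5, M = 5669: Q = 652.953.
Holding P constant, ∂Q/∂M = −0.083.
η_M = (∂Q/∂M)·(M/Q) = -0.083 × (5669/652.953) = -0.721.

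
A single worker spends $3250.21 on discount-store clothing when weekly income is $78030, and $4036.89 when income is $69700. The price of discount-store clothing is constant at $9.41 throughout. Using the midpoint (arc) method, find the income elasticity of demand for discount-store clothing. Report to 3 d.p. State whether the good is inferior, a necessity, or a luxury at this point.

With a constant price, Q₁ = 3250.21/9.41 = 345.400 and Q₂ = 4036.89/9.41 = 429.000 (equivalently, work directly with expenditure since P cancels).
Midpoint %ΔQ = (4036.89 − 3250.21)/3643.55 = 0.21591; midpoint %ΔI = (69700 − 78030)/73865 = -0.11277.
η = 0.21591 / -0.11277 = -1.915.
η < 0 ⇒ inferior good.

-1.915 (inferior good)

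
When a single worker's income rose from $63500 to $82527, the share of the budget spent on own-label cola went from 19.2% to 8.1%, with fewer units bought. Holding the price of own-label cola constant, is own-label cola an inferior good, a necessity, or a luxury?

Quantity demanded falls as income rises, so η < 0.

inferior good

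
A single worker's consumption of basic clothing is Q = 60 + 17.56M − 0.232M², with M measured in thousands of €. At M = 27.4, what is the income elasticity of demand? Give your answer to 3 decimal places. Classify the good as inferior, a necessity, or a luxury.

0.362 (necessity)

At M = 27.4: Q = 366.9677.
dQ/dM = 17.56 − 0.464M = 4.84640.
η = (dQ/dM)·(M/Q) = 4.84640 × (27.4/366.9677) = 0.362.
0 < η < 1 ⇒ necessity.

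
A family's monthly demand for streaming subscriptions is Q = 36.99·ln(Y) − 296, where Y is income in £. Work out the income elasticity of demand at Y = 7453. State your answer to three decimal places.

At Y = 7453: Q = 33.817.
dQ/dY = 36.99/Y = 0.0049631 at this income.
η = (dQ/dY)·(Y/Q) = 0.0049631 × (7453/33.817) = 1.094.

1.094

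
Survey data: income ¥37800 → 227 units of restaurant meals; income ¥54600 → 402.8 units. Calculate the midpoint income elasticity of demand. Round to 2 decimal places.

1.54

ΔQ = 402.8 − 227 = 175.8; midpoint Q̄ = (227 + 402.8)/2 = 314.9.
ΔI = 54600 − 37800 = 16800; midpoint Ī = (37800 + 54600)/2 = 46200.
η = (ΔQ/Q̄) ÷ (ΔI/Ī) = (175.8/314.9) ÷ (16800/46200) = 1.54.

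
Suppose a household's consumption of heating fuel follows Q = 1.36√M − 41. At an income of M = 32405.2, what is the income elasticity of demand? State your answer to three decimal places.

0.601

At M = 32405.2: Q = 203.820.
dQ/dM = 1.36/(2√M) = 0.00377747 at this income.
η = (dQ/dM)·(M/Q) = 0.00377747 × (32405.2/203.820) = 0.601.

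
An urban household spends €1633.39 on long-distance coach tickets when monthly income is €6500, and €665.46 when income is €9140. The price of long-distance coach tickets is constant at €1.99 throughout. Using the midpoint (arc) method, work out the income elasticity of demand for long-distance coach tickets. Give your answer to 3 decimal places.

With a constant price, Q₁ = 1633.39/1.99 = 820.799 and Q₂ = 665.46/1.99 = 334.402 (equivalently, work directly with expenditure since P cancels).
Midpoint %ΔQ = (665.46 − 1633.39)/1149.43 = -0.84210; midpoint %ΔI = (9140 − 6500)/7820 = 0.33760.
η = -0.84210 / 0.33760 = -2.494.

-2.494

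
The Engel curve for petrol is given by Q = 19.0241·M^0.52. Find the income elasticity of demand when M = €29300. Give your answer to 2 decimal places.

0.52

For Q = A·M^β the income elasticity is constant and equal to β.
Here β = 0.52, so η = 0.52.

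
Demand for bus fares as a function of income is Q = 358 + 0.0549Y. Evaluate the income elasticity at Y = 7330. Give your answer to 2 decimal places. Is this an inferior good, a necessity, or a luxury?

0.53 (necessity)

At Y = 7330: Q = 760.417.
dQ/dY = 0.0549.
η = (dQ/dY)·(Y/Q) = 0.0549 × (7330/760.417) = 0.53.
Since 0 < η < 1, the good is a necessity.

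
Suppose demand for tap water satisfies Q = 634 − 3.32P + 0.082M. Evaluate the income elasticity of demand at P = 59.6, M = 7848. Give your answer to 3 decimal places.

At P = 59.6, M = 7848: Q = 1079.664.
Holding P constant, ∂Q/∂M = 0.082.
η_M = (∂Q/∂M)·(M/Q) = 0.082 × (7848/1079.664) = 0.596.

0.596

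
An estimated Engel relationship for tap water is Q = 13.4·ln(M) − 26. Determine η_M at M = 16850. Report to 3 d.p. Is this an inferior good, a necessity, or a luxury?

0.128 (necessity)

At M = 16850: Q = 104.410.
dQ/dM = 13.4/M = 0.000795252 at this income.
η = (dQ/dM)·(M/Q) = 0.000795252 × (16850/104.410) = 0.128.
Since 0 < η < 1, the good is a necessity.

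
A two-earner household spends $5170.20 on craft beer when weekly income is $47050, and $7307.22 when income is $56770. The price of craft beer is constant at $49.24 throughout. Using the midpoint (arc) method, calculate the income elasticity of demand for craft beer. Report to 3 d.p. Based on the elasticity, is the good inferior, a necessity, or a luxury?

With a constant price, Q₁ = 5170.20/49.24 = 105.000 and Q₂ = 7307.22/49.24 = 148.400 (equivalently, work directly with expenditure since P cancels).
Midpoint %ΔQ = (7307.22 − 5170.20)/6238.71 = 0.34254; midpoint %ΔI = (56770 − 47050)/51910 = 0.18725.
η = 0.34254 / 0.18725 = 1.829.
η > 1 ⇒ luxury.

1.829 (luxury)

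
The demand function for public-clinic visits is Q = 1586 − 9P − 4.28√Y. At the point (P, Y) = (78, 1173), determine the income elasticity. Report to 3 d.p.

At P = 78, Y = 1173: Q = 737.414.
Holding P constant, ∂Q/∂Y = -4.28/(2√Y) = -0.0624834.
η_Y = (∂Q/∂Y)·(Y/Q) = -0.0624834 × (1173/737.414) = -0.099.

-0.099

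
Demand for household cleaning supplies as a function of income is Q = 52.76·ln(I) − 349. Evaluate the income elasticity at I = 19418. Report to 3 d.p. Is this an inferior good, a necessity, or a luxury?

At I = 19418: Q = 171.950.
dQ/dI = 52.76/I = 0.00271707 at this income.
η = (dQ/dI)·(I/Q) = 0.00271707 × (19418/171.950) = 0.307.
Since 0 < η < 1, the good is a necessity.

0.307 (necessity)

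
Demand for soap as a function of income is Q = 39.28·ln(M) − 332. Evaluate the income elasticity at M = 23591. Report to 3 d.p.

0.619

At M = 23591: Q = 63.495.
dQ/dM = 39.28/M = 0.00166504 at this income.
η = (dQ/dM)·(M/Q) = 0.00166504 × (23591/63.495) = 0.619.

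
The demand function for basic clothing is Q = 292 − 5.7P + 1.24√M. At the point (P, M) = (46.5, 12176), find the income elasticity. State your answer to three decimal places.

0.418

At P = 46.5, M = 12176: Q = 163.778.
Holding P constant, ∂Q/∂M = 1.24/(2√M) = 0.00561875.
η_M = (∂Q/∂M)·(M/Q) = 0.00561875 × (12176/163.778) = 0.418.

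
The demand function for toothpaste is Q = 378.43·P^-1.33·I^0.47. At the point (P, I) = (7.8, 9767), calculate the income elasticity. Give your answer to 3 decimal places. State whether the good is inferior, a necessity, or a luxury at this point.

0.470 (necessity)

For a multiplicative demand Q = A·P^α·I^β, the income elasticity is β everywhere.
Here β = 0.47, so η = 0.470.
Since 0 < η < 1, this is a necessity.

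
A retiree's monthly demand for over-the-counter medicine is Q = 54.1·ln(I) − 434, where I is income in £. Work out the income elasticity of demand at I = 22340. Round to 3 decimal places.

0.502

At I = 22340: Q = 107.765.
dQ/dI = 54.1/I = 0.00242167 at this income.
η = (dQ/dI)·(I/Q) = 0.00242167 × (22340/107.765) = 0.502.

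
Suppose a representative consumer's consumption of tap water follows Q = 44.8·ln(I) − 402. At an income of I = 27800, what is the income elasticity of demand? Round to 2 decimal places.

0.79

At I = 27800: Q = 56.429.
dQ/dI = 44.8/I = 0.00161151 at this income.
η = (dQ/dI)·(I/Q) = 0.00161151 × (27800/56.429) = 0.79.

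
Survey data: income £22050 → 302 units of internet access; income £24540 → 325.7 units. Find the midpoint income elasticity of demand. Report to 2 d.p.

0.71

ΔQ = 325.7 − 302 = 23.7; midpoint Q̄ = (302 + 325.7)/2 = 313.85.
ΔI = 24540 − 22050 = 2490; midpoint Ī = (22050 + 24540)/2 = 23295.
η = (ΔQ/Q̄) ÷ (ΔI/Ī) = (23.7/313.85) ÷ (2490/23295) = 0.71.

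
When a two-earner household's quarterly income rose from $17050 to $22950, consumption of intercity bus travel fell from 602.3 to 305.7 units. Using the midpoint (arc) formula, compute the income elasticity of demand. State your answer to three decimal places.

-2.215

ΔQ = 305.7 − 602.3 = -296.6; midpoint Q̄ = (602.3 + 305.7)/2 = 454.
ΔI = 22950 − 17050 = 5900; midpoint Ī = (17050 + 22950)/2 = 20000.
η = (ΔQ/Q̄) ÷ (ΔI/Ī) = (-296.6/454) ÷ (5900/20000) = -2.215.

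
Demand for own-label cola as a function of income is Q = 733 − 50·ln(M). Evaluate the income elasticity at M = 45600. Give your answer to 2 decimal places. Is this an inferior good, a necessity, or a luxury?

-0.25 (inferior good)

At M = 45600: Q = 196.617.
dQ/dM = -50/M = -0.00109649 at this income.
η = (dQ/dM)·(M/Q) = -0.00109649 × (45600/196.617) = -0.25.
Since η < 0, the good is an inferior good.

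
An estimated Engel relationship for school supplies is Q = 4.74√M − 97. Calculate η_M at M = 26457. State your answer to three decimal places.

At M = 26457: Q = 673.990.
dQ/dM = 4.74/(2√M) = 0.0145706 at this income.
η = (dQ/dM)·(M/Q) = 0.0145706 × (26457/673.990) = 0.572.

0.572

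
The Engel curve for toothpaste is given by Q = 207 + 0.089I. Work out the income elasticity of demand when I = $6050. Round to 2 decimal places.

0.72

At I = 6050: Q = 745.450.
dQ/dI = 0.089.
η = (dQ/dI)·(I/Q) = 0.089 × (6050/745.450) = 0.72.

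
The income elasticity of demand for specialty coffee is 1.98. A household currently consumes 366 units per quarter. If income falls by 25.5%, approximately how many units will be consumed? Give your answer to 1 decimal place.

181.2

%ΔQ ≈ η × %ΔI = 1.98 × (-25.5%) = -50.49%.
New Q ≈ 366 × (1 − 0.5049) = 181.2.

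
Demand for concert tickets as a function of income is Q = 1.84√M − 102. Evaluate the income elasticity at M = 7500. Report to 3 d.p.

At M = 7500: Q = 57.349.
dQ/dM = 1.84/(2√M) = 0.0106232 at this income.
η = (dQ/dM)·(M/Q) = 0.0106232 × (7500/57.349) = 1.389.

1.389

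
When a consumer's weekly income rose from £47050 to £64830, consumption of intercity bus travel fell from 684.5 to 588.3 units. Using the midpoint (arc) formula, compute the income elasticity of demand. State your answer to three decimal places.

ΔQ = 588.3 − 684.5 = -96.2; midpoint Q̄ = (684.5 + 588.3)/2 = 636.4.
ΔI = 64830 − 47050 = 17780; midpoint Ī = (47050 + 64830)/2 = 55940.
η = (ΔQ/Q̄) ÷ (ΔI/Ī) = (-96.2/636.4) ÷ (17780/55940) = -0.476.

-0.476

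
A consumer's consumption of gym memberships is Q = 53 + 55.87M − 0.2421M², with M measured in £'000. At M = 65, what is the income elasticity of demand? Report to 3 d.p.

0.596

At M = 65: Q = 2661.6775.
dQ/dM = 55.87 − 0.4842M = 24.39700.
η = (dQ/dM)·(M/Q) = 24.39700 × (65/2661.6775) = 0.596.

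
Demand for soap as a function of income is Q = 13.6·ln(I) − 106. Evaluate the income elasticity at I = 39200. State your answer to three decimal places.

0.359

At I = 39200: Q = 37.839.
dQ/dI = 13.6/I = 0.000346939 at this income.
η = (dQ/dI)·(I/Q) = 0.000346939 × (39200/37.839) = 0.359.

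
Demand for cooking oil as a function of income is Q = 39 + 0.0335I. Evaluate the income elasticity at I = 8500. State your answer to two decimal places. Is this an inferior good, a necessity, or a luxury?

0.88 (necessity)

At I = 8500: Q = 323.750.
dQ/dI = 0.0335.
η = (dQ/dI)·(I/Q) = 0.0335 × (8500/323.750) = 0.88.
Since 0 < η < 1, the good is a necessity.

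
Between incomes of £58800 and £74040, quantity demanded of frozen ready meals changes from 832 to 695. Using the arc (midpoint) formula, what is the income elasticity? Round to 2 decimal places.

-0.78

ΔQ = 695 − 832 = -137; midpoint Q̄ = (832 + 695)/2 = 763.5.
ΔI = 74040 − 58800 = 15240; midpoint Ī = (58800 + 74040)/2 = 66420.
η = (ΔQ/Q̄) ÷ (ΔI/Ī) = (-137/763.5) ÷ (15240/66420) = -0.78.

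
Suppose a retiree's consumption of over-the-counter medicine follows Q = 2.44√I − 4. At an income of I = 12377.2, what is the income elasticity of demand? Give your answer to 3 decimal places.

0.507

At I = 12377.2: Q = 267.457.
dQ/dI = 2.44/(2√I) = 0.010966 at this income.
η = (dQ/dI)·(I/Q) = 0.010966 × (12377.2/267.457) = 0.507.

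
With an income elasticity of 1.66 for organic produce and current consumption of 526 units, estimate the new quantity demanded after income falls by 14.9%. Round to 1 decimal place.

%ΔQ ≈ η × %ΔI = 1.66 × (-14.9%) = -24.734%.
New Q ≈ 526 × (1 − 0.24734) = 395.9.

395.9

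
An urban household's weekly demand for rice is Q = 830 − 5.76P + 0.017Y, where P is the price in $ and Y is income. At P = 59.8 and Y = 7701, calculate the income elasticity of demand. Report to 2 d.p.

0.21

At P = 59.8, Y = 7701: Q = 616.469.
Holding P constant, ∂Q/∂Y = 0.017.
η_Y = (∂Q/∂Y)·(Y/Q) = 0.017 × (7701/616.469) = 0.21.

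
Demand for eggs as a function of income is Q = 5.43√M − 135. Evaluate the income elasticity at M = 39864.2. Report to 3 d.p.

0.571

At M = 39864.2: Q = 949.155.
dQ/dM = 5.43/(2√M) = 0.0135981 at this income.
η = (dQ/dM)·(M/Q) = 0.0135981 × (39864.2/949.155) = 0.571.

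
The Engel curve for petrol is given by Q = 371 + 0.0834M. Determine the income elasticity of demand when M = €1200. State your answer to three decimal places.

At M = 1200: Q = 471.080.
dQ/dM = 0.0834.
η = (dQ/dM)·(M/Q) = 0.0834 × (1200/471.080) = 0.212.

0.212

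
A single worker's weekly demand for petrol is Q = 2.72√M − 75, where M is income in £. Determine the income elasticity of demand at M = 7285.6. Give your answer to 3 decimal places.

0.739

At M = 7285.6: Q = 157.168.
dQ/dM = 2.72/(2√M) = 0.0159333 at this income.
η = (dQ/dM)·(M/Q) = 0.0159333 × (7285.6/157.168) = 0.739.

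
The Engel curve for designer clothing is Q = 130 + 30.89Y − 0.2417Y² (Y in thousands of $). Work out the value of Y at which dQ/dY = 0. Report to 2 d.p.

dQ/dY = 30.89 − 0.4834Y.
The good is inferior where dQ/dY < 0. Setting dQ/dY = 0 gives Y = 30.89 / 0.4834 = 63.90.

63.90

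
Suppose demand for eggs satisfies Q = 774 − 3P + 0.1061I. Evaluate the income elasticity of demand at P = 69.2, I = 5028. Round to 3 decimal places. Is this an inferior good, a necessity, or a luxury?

0.485 (necessity)

At P = 69.2, I = 5028: Q = 1099.871.
Holding P constant, ∂Q/∂I = 0.1061.
η_I = (∂Q/∂I)·(I/Q) = 0.1061 × (5028/1099.871) = 0.485.
Since 0 < η < 1, this is a necessity.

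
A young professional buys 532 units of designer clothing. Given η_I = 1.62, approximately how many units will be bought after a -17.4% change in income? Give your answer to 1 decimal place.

382.0

%ΔQ ≈ η × %ΔI = 1.62 × (-17.4%) = -28.188%.
New Q ≈ 532 × (1 − 0.28188) = 382.0.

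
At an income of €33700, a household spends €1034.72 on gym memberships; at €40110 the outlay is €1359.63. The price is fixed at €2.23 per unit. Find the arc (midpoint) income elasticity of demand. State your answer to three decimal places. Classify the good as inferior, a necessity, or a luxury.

With a constant price, Q₁ = 1034.72/2.23 = 464.000 and Q₂ = 1359.63/2.23 = 609.700 (equivalently, work directly with expenditure since P cancels).
Midpoint %ΔQ = (1359.63 − 1034.72)/1197.18 = 0.27140; midpoint %ΔI = (40110 − 33700)/36905 = 0.17369.
η = 0.27140 / 0.17369 = 1.563.
η > 1 ⇒ luxury.

1.563 (luxury)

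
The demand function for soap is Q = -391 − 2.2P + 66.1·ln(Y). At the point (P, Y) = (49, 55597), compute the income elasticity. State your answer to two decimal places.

At P = 49, Y = 55597: Q = 223.401.
Holding P constant, ∂Q/∂Y = 66.1/Y = 0.00118891.
η_Y = (∂Q/∂Y)·(Y/Q) = 0.00118891 × (55597/223.401) = 0.30.

0.30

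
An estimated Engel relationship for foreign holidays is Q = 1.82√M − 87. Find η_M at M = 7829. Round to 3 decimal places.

At M = 7829: Q = 74.037.
dQ/dM = 1.82/(2√M) = 0.0102846 at this income.
η = (dQ/dM)·(M/Q) = 0.0102846 × (7829/74.037) = 1.088.

1.088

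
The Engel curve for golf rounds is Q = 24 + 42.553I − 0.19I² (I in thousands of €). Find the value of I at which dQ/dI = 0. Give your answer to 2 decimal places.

111.98

dQ/dI = 42.553 − 0.38I.
The good is inferior where dQ/dI < 0. Setting dQ/dI = 0 gives I = 42.553 / 0.38 = 111.98.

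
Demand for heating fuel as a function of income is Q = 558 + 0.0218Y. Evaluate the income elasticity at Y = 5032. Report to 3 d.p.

At Y = 5032: Q = 667.698.
dQ/dY = 0.0218.
η = (dQ/dY)·(Y/Q) = 0.0218 × (5032/667.698) = 0.164.

0.164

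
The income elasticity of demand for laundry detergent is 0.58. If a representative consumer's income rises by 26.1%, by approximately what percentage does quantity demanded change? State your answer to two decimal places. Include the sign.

%ΔQ ≈ η × %ΔI = 0.58 × 26.1% = 15.14%.

15.14%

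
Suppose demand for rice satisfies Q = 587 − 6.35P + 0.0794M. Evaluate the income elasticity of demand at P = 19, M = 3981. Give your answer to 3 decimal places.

0.404

At P = 19, M = 3981: Q = 782.441.
Holding P constant, ∂Q/∂M = 0.0794.
η_M = (∂Q/∂M)·(M/Q) = 0.0794 × (3981/782.441) = 0.404.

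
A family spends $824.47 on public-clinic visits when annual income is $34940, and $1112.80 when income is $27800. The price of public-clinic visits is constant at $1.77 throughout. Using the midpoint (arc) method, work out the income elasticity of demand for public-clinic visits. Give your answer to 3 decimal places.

-1.308

With a constant price, Q₁ = 824.47/1.77 = 465.802 and Q₂ = 1112.80/1.77 = 628.701 (equivalently, work directly with expenditure since P cancels).
Midpoint %ΔQ = (1112.80 − 824.47)/968.64 = 0.29767; midpoint %ΔI = (27800 − 34940)/31370 = -0.22761.
η = 0.29767 / -0.22761 = -1.308.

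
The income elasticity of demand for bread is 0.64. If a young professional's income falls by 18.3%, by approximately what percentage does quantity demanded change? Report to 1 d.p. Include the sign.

-11.7%

%ΔQ ≈ η × %ΔI = 0.64 × (-18.3%) = -11.7%.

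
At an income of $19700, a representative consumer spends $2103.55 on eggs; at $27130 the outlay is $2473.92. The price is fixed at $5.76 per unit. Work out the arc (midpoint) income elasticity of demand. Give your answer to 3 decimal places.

With a constant price, Q₁ = 2103.55/5.76 = 365.200 and Q₂ = 2473.92/5.76 = 429.500 (equivalently, work directly with expenditure since P cancels).
Midpoint %ΔQ = (2473.92 − 2103.55)/2288.74 = 0.16182; midpoint %ΔI = (27130 − 19700)/23415 = 0.31732.
η = 0.16182 / 0.31732 = 0.510.

0.510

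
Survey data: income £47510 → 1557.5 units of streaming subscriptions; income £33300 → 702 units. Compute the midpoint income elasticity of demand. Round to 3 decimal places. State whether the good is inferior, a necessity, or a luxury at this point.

2.153 (luxury)

ΔQ = 702 − 1557.5 = -855.5; midpoint Q̄ = (1557.5 + 702)/2 = 1129.75.
ΔI = 33300 − 47510 = -14210; midpoint Ī = (47510 + 33300)/2 = 40405.
η = (ΔQ/Q̄) ÷ (ΔI/Ī) = (-855.5/1129.75) ÷ (-14210/40405) = 2.153.
η > 1 ⇒ luxury.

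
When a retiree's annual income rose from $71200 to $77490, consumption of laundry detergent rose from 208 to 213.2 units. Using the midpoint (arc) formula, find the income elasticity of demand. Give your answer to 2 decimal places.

ΔQ = 213.2 − 208 = 5.2; midpoint Q̄ = (208 + 213.2)/2 = 210.6.
ΔI = 77490 − 71200 = 6290; midpoint Ī = (71200 + 77490)/2 = 74345.
η = (ΔQ/Q̄) ÷ (ΔI/Ī) = (5.2/210.6) ÷ (6290/74345) = 0.29.

0.29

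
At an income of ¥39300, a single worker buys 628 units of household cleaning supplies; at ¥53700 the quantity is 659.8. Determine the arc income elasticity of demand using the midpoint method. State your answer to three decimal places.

0.159

ΔQ = 659.8 − 628 = 31.8; midpoint Q̄ = (628 + 659.8)/2 = 643.9.
ΔI = 53700 − 39300 = 14400; midpoint Ī = (39300 + 53700)/2 = 46500.
η = (ΔQ/Q̄) ÷ (ΔI/Ī) = (31.8/643.9) ÷ (14400/46500) = 0.159.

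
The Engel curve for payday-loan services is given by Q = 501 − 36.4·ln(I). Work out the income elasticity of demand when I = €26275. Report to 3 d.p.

-0.279

At I = 26275: Q = 130.580.
dQ/dI = -36.4/I = -0.00138535 at this income.
η = (dQ/dI)·(I/Q) = -0.00138535 × (26275/130.580) = -0.279.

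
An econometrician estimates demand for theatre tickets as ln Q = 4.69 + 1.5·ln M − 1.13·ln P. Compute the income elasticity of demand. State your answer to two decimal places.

1.50

In a log-linear demand, the coefficient on ln M is the income elasticity.
So η = 1.50.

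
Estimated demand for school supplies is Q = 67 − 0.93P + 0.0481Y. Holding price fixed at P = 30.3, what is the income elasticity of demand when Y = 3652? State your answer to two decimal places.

At P = 30.3, Y = 3652: Q = 214.482.
Holding P constant, ∂Q/∂Y = 0.0481.
η_Y = (∂Q/∂Y)·(Y/Q) = 0.0481 × (3652/214.482) = 0.82.

0.82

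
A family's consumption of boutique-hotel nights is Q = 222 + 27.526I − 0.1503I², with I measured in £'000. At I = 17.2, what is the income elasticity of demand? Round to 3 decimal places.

0.591

At I = 17.2: Q = 650.9824.
dQ/dI = 27.526 − 0.3006I = 22.35568.
η = (dQ/dI)·(I/Q) = 22.35568 × (17.2/650.9824) = 0.591.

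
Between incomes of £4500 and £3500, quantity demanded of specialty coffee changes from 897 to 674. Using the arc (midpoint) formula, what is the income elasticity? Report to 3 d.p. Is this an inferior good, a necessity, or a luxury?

1.136 (luxury)

ΔQ = 674 − 897 = -223; midpoint Q̄ = (897 + 674)/2 = 785.5.
ΔI = 3500 − 4500 = -1000; midpoint Ī = (4500 + 3500)/2 = 4000.
η = (ΔQ/Q̄) ÷ (ΔI/Ī) = (-223/785.5) ÷ (-1000/4000) = 1.136.
η > 1 ⇒ luxury.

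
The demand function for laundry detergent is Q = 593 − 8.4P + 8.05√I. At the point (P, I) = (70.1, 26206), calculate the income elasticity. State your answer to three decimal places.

At P = 70.1, I = 26206: Q = 1307.316.
Holding P constant, ∂Q/∂I = 8.05/(2√I) = 0.0248637.
η_I = (∂Q/∂I)·(I/Q) = 0.0248637 × (26206/1307.316) = 0.498.

0.498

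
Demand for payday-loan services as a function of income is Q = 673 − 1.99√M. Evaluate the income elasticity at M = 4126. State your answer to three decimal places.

-0.117

At M = 4126: Q = 545.174.
dQ/dM = -1.99/(2√M) = -0.0154903 at this income.
η = (dQ/dM)·(M/Q) = -0.0154903 × (4126/545.174) = -0.117.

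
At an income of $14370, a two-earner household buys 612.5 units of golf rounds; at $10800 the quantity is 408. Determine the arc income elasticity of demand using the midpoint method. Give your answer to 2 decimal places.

ΔQ = 408 − 612.5 = -204.5; midpoint Q̄ = (612.5 + 408)/2 = 510.25.
ΔI = 10800 − 14370 = -3570; midpoint Ī = (14370 + 10800)/2 = 12585.
η = (ΔQ/Q̄) ÷ (ΔI/Ī) = (-204.5/510.25) ÷ (-3570/12585) = 1.41.

1.41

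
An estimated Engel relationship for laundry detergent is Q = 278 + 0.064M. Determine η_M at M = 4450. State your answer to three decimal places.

0.506

At M = 4450: Q = 562.800.
dQ/dM = 0.064.
η = (dQ/dM)·(M/Q) = 0.064 × (4450/562.800) = 0.506.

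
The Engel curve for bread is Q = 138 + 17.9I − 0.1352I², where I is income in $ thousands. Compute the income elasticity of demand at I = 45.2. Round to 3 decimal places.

At I = 45.2: Q = 670.8610.
dQ/dI = 17.9 − 0.2704I = 5.67792.
η = (dQ/dI)·(I/Q) = 5.67792 × (45.2/670.8610) = 0.383.

0.383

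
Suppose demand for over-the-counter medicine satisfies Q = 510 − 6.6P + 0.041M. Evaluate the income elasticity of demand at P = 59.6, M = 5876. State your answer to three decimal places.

At P = 59.6, M = 5876: Q = 357.556.
Holding P constant, ∂Q/∂M = 0.041.
η_M = (∂Q/∂M)·(M/Q) = 0.041 × (5876/357.556) = 0.674.

0.674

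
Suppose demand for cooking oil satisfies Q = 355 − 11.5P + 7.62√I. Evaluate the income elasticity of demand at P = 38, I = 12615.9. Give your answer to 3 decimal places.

At P = 38, I = 12615.9: Q = 773.882.
Holding P constant, ∂Q/∂I = 7.62/(2√I) = 0.0339208.
η_I = (∂Q/∂I)·(I/Q) = 0.0339208 × (12615.9/773.882) = 0.553.

0.553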